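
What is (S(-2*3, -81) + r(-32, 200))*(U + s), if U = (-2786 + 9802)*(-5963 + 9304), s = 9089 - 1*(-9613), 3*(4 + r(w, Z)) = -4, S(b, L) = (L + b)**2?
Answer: 532311754178/3 ≈ 1.7744e+11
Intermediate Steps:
r(w, Z) = -16/3 (r(w, Z) = -4 + (1/3)*(-4) = -4 - 4/3 = -16/3)
s = 18702 (s = 9089 + 9613 = 18702)
U = 23440456 (U = 7016*3341 = 23440456)
(S(-2*3, -81) + r(-32, 200))*(U + s) = ((-81 - 2*3)**2 - 16/3)*(23440456 + 18702) = ((-81 - 6)**2 - 16/3)*23459158 = ((-87)**2 - 16/3)*23459158 = (7569 - 16/3)*23459158 = (22691/3)*23459158 = 532311754178/3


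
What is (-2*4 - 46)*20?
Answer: -1080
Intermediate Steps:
(-2*4 - 46)*20 = (-8 - 46)*20 = -54*20 = -1080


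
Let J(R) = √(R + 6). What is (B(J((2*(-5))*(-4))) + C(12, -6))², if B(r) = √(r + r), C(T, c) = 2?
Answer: (2 + 2^(¾)*23^(¼))² ≈ 32.297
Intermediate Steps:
J(R) = √(6 + R)
B(r) = √2*√r (B(r) = √(2*r) = √2*√r)
(B(J((2*(-5))*(-4))) + C(12, -6))² = (√2*√(√(6 + (2*(-5))*(-4))) + 2)² = (√2*√(√(6 - 10*(-4))) + 2)² = (√2*√(√(6 + 40)) + 2)² = (√2*√(√46) + 2)² = (√2*46^(¼) + 2)² = (2^(¾)*23^(¼) + 2)² = (2 + 2^(¾)*23^(¼))²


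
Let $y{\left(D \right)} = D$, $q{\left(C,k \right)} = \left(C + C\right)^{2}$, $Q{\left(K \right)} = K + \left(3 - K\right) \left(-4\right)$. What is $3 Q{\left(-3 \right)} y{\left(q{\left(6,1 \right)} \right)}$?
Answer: $-11664$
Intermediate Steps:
$Q{\left(K \right)} = -12 + 5 K$ ($Q{\left(K \right)} = K + \left(-12 + 4 K\right) = -12 + 5 K$)
$q{\left(C,k \right)} = 4 C^{2}$ ($q{\left(C,k \right)} = \left(2 C\right)^{2} = 4 C^{2}$)
$3 Q{\left(-3 \right)} y{\left(q{\left(6,1 \right)} \right)} = 3 \left(-12 + 5 \left(-3\right)\right) 4 \cdot 6^{2} = 3 \left(-12 - 15\right) 4 \cdot 36 = 3 \left(-27\right) 144 = \left(-81\right) 144 = -11664$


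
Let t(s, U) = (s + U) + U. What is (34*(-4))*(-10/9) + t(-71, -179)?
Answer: -2501/9 ≈ -277.89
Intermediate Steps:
t(s, U) = s + 2*U (t(s, U) = (U + s) + U = s + 2*U)
(34*(-4))*(-10/9) + t(-71, -179) = (34*(-4))*(-10/9) + (-71 + 2*(-179)) = -(-1360)/9 + (-71 - 358) = -136*(-10/9) - 429 = 1360/9 - 429 = -2501/9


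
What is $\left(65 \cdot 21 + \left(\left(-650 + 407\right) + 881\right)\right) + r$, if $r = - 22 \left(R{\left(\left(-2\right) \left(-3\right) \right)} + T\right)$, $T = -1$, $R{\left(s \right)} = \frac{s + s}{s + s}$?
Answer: $2003$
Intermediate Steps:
$R{\left(s \right)} = 1$ ($R{\left(s \right)} = \frac{2 s}{2 s} = 2 s \frac{1}{2 s} = 1$)
$r = 0$ ($r = - 22 \left(1 - 1\right) = \left(-22\right) 0 = 0$)
$\left(65 \cdot 21 + \left(\left(-650 + 407\right) + 881\right)\right) + r = \left(65 \cdot 21 + \left(\left(-650 + 407\right) + 881\right)\right) + 0 = \left(1365 + \left(-243 + 881\right)\right) + 0 = \left(1365 + 638\right) + 0 = 2003 + 0 = 2003$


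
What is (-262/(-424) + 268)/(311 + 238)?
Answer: 56947/116388 ≈ 0.48929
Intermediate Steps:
(-262/(-424) + 268)/(311 + 238) = (-262*(-1/424) + 268)/549 = (131/212 + 268)*(1/549) = (56947/212)*(1/549) = 56947/116388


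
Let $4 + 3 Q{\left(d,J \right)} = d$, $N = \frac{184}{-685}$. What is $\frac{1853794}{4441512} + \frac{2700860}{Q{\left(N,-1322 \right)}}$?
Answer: $- \frac{3081446674457993}{1623372636} \approx -1.8982 \cdot 10^{6}$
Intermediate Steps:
$N = - \frac{184}{685}$ ($N = 184 \left(- \frac{1}{685}\right) = - \frac{184}{685} \approx -0.26861$)
$Q{\left(d,J \right)} = - \frac{4}{3} + \frac{d}{3}$
$\frac{1853794}{4441512} + \frac{2700860}{Q{\left(N,-1322 \right)}} = \frac{1853794}{4441512} + \frac{2700860}{- \frac{4}{3} + \frac{1}{3} \left(- \frac{184}{685}\right)} = 1853794 \cdot \frac{1}{4441512} + \frac{2700860}{- \frac{4}{3} - \frac{184}{2055}} = \frac{926897}{2220756} + \frac{2700860}{- \frac{2924}{2055}} = \frac{926897}{2220756} + 2700860 \left(- \frac{2055}{2924}\right) = \frac{926897}{2220756} - \frac{1387566825}{731} = - \frac{3081446674457993}{1623372636}$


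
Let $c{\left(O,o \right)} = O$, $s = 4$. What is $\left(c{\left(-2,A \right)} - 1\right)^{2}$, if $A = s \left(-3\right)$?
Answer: $9$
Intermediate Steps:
$A = -12$ ($A = 4 \left(-3\right) = -12$)
$\left(c{\left(-2,A \right)} - 1\right)^{2} = \left(-2 - 1\right)^{2} = \left(-3\right)^{2} = 9$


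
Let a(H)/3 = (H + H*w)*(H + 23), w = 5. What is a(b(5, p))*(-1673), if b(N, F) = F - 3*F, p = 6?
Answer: 3975048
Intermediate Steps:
b(N, F) = -2*F
a(H) = 18*H*(23 + H) (a(H) = 3*((H + H*5)*(H + 23)) = 3*((H + 5*H)*(23 + H)) = 3*((6*H)*(23 + H)) = 3*(6*H*(23 + H)) = 18*H*(23 + H))
a(b(5, p))*(-1673) = (18*(-2*6)*(23 - 2*6))*(-1673) = (18*(-12)*(23 - 12))*(-1673) = (18*(-12)*11)*(-1673) = -2376*(-1673) = 3975048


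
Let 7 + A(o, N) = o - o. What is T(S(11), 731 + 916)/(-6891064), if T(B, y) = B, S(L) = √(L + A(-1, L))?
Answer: -1/3445532 ≈ -2.9023e-7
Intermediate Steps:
A(o, N) = -7 (A(o, N) = -7 + (o - o) = -7 + 0 = -7)
S(L) = √(-7 + L) (S(L) = √(L - 7) = √(-7 + L))
T(S(11), 731 + 916)/(-6891064) = √(-7 + 11)/(-6891064) = √4*(-1/6891064) = 2*(-1/6891064) = -1/3445532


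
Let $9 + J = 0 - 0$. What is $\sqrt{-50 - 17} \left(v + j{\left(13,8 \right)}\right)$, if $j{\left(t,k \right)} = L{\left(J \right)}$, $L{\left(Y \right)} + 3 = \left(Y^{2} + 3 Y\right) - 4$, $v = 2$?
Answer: $49 i \sqrt{67} \approx 401.08 i$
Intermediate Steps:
$J = -9$ ($J = -9 + \left(0 - 0\right) = -9 + \left(0 + 0\right) = -9 + 0 = -9$)
$L{\left(Y \right)} = -7 + Y^{2} + 3 Y$ ($L{\left(Y \right)} = -3 - \left(4 - Y^{2} - 3 Y\right) = -3 + \left(-4 + Y^{2} + 3 Y\right) = -7 + Y^{2} + 3 Y$)
$j{\left(t,k \right)} = 47$ ($j{\left(t,k \right)} = -7 + \left(-9\right)^{2} + 3 \left(-9\right) = -7 + 81 - 27 = 47$)
$\sqrt{-50 - 17} \left(v + j{\left(13,8 \right)}\right) = \sqrt{-50 - 17} \left(2 + 47\right) = \sqrt{-67} \cdot 49 = i \sqrt{67} \cdot 49 = 49 i \sqrt{67}$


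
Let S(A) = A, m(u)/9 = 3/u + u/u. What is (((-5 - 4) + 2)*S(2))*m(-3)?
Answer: 0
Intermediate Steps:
m(u) = 9 + 27/u (m(u) = 9*(3/u + u/u) = 9*(3/u + 1) = 9*(1 + 3/u) = 9 + 27/u)
(((-5 - 4) + 2)*S(2))*m(-3) = (((-5 - 4) + 2)*2)*(9 + 27/(-3)) = ((-9 + 2)*2)*(9 + 27*(-⅓)) = (-7*2)*(9 - 9) = -14*0 = 0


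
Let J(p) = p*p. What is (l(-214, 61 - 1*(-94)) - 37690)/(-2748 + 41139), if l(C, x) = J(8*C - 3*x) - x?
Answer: 4701484/38391 ≈ 122.46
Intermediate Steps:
J(p) = p²
l(C, x) = (-3*x + 8*C)² - x (l(C, x) = (8*C - 3*x)² - x = (-3*x + 8*C)² - x)
(l(-214, 61 - 1*(-94)) - 37690)/(-2748 + 41139) = (((-3*(61 - 1*(-94)) + 8*(-214))² - (61 - 1*(-94))) - 37690)/(-2748 + 41139) = (((-3*(61 + 94) - 1712)² - (61 + 94)) - 37690)/38391 = (((-3*155 - 1712)² - 1*155) - 37690)*(1/38391) = (((-465 - 1712)² - 155) - 37690)*(1/38391) = (((-2177)² - 155) - 37690)*(1/38391) = ((4739329 - 155) - 37690)*(1/38391) = (4739174 - 37690)*(1/38391) = 4701484*(1/38391) = 4701484/38391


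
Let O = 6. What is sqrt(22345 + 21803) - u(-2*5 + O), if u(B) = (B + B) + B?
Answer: 12 + 2*sqrt(11037) ≈ 222.11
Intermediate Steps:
u(B) = 3*B (u(B) = 2*B + B = 3*B)
sqrt(22345 + 21803) - u(-2*5 + O) = sqrt(22345 + 21803) - 3*(-2*5 + 6) = sqrt(44148) - 3*(-10 + 6) = 2*sqrt(11037) - 3*(-4) = 2*sqrt(11037) - 1*(-12) = 2*sqrt(11037) + 12 = 12 + 2*sqrt(11037)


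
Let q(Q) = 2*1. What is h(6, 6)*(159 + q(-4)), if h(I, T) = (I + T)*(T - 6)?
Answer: 0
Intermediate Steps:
q(Q) = 2
h(I, T) = (-6 + T)*(I + T) (h(I, T) = (I + T)*(-6 + T) = (-6 + T)*(I + T))
h(6, 6)*(159 + q(-4)) = (6**2 - 6*6 - 6*6 + 6*6)*(159 + 2) = (36 - 36 - 36 + 36)*161 = 0*161 = 0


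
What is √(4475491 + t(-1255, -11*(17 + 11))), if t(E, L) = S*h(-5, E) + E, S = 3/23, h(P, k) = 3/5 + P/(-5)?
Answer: 6*√1643660385/115 ≈ 2115.2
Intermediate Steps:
h(P, k) = ⅗ - P/5 (h(P, k) = 3*(⅕) + P*(-⅕) = ⅗ - P/5)
S = 3/23 (S = 3*(1/23) = 3/23 ≈ 0.13043)
t(E, L) = 24/115 + E (t(E, L) = 3*(⅗ - ⅕*(-5))/23 + E = 3*(⅗ + 1)/23 + E = (3/23)*(8/5) + E = 24/115 + E)
√(4475491 + t(-1255, -11*(17 + 11))) = √(4475491 + (24/115 - 1255)) = √(4475491 - 144301/115) = √(514537164/115) = 6*√1643660385/115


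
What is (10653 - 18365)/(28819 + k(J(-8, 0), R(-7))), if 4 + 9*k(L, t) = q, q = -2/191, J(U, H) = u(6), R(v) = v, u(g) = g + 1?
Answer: -13256928/49539095 ≈ -0.26761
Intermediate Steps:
u(g) = 1 + g
J(U, H) = 7 (J(U, H) = 1 + 6 = 7)
q = -2/191 (q = -2*1/191 = -2/191 ≈ -0.010471)
k(L, t) = -766/1719 (k(L, t) = -4/9 + (⅑)*(-2/191) = -4/9 - 2/1719 = -766/1719)
(10653 - 18365)/(28819 + k(J(-8, 0), R(-7))) = (10653 - 18365)/(28819 - 766/1719) = -7712/49539095/1719 = -7712*1719/49539095 = -13256928/49539095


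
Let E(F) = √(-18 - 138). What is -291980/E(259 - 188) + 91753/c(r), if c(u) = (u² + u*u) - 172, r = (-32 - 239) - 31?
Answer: 91753/182236 + 11230*I*√39/3 ≈ 0.50348 + 23377.0*I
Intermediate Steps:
r = -302 (r = -271 - 31 = -302)
E(F) = 2*I*√39 (E(F) = √(-156) = 2*I*√39)
c(u) = -172 + 2*u² (c(u) = (u² + u²) - 172 = 2*u² - 172 = -172 + 2*u²)
-291980/E(259 - 188) + 91753/c(r) = -291980*(-I*√39/78) + 91753/(-172 + 2*(-302)²) = -(-11230)*I*√39/3 + 91753/(-172 + 2*91204) = 11230*I*√39/3 + 91753/(-172 + 182408) = 11230*I*√39/3 + 91753/182236 = 91753/182236 + 11230*I*√39/3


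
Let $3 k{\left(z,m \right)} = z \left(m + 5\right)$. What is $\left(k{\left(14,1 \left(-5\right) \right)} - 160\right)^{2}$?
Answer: $25600$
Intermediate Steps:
$k{\left(z,m \right)} = \frac{z \left(5 + m\right)}{3}$ ($k{\left(z,m \right)} = \frac{z \left(m + 5\right)}{3} = \frac{z \left(5 + m\right)}{3}$)
$\left(k{\left(14,1 \left(-5\right) \right)} - 160\right)^{2} = \left(\frac{1}{3} \cdot 14 \left(5 + 1 \left(-5\right)\right) - 160\right)^{2} = \left(\frac{1}{3} \cdot 14 \left(5 - 5\right) - 160\right)^{2} = \left(\frac{1}{3} \cdot 14 \cdot 0 - 160\right)^{2} = \left(0 - 160\right)^{2} = \left(-160\right)^{2} = 25600$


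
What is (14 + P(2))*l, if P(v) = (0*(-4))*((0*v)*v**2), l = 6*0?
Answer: 0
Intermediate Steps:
l = 0
P(v) = 0 (P(v) = 0*(0*v**2) = 0*0 = 0)
(14 + P(2))*l = (14 + 0)*0 = 14*0 = 0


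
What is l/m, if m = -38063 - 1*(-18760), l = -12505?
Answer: 12505/19303 ≈ 0.64783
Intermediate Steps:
m = -19303 (m = -38063 + 18760 = -19303)
l/m = -12505/(-19303) = -12505*(-1/19303) = 12505/19303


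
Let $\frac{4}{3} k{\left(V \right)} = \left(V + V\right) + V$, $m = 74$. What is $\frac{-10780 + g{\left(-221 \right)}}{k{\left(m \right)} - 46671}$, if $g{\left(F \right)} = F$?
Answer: $\frac{7334}{31003} \approx 0.23656$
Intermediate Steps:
$k{\left(V \right)} = \frac{9 V}{4}$ ($k{\left(V \right)} = \frac{3 \left(\left(V + V\right) + V\right)}{4} = \frac{3 \left(2 V + V\right)}{4} = \frac{3 \cdot 3 V}{4} = \frac{9 V}{4}$)
$\frac{-10780 + g{\left(-221 \right)}}{k{\left(m \right)} - 46671} = \frac{-10780 - 221}{\frac{9}{4} \cdot 74 - 46671} = - \frac{11001}{\frac{333}{2} - 46671} = - \frac{11001}{- \frac{93009}{2}} = \left(-11001\right) \left(- \frac{2}{93009}\right) = \frac{7334}{31003}$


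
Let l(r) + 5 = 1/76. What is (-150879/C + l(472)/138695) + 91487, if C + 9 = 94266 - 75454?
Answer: 18131045036082903/198199038460 ≈ 91479.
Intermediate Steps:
C = 18803 (C = -9 + (94266 - 75454) = -9 + 18812 = 18803)
l(r) = -379/76 (l(r) = -5 + 1/76 = -379/76)
(-150879/C + l(472)/138695) + 91487 = (-150879/18803 - 379/76/138695) + 91487 = (-150879*1/18803 - 379/76*1/138695) + 91487 = (-150879/18803 - 379/10540820) + 91487 = -1590395507117/198199038460 + 91487 = 18131045036082903/198199038460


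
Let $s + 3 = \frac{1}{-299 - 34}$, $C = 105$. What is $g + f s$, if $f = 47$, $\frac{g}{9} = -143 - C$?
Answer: $- \frac{790256}{333} \approx -2373.1$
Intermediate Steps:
$g = -2232$ ($g = 9 \left(-143 - 105\right) = 9 \left(-248\right) = -2232$)
$s = - \frac{1000}{333}$ ($s = -3 + \frac{1}{-299 - 34} = -3 + \frac{1}{-333} = -3 - \frac{1}{333} = - \frac{1000}{333} \approx -3.003$)
$g + f s = -2232 + 47 \left(- \frac{1000}{333}\right) = -2232 - \frac{47000}{333} = - \frac{790256}{333}$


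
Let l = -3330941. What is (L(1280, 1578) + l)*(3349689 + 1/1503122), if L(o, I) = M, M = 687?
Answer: -8383899840269325493/751561 ≈ -1.1155e+13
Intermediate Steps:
L(o, I) = 687
(L(1280, 1578) + l)*(3349689 + 1/1503122) = (687 - 3330941)*(3349689 + 1/1503122) = -3330254*(3349689 + 1/1503122) = -3330254*5034991229059/1503122 = -8383899840269325493/751561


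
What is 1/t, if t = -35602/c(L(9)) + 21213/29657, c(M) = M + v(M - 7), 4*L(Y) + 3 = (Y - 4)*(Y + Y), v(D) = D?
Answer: -2164961/2110148479 ≈ -0.0010260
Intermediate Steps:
L(Y) = -3/4 + Y*(-4 + Y)/2 (L(Y) = -3/4 + ((Y - 4)*(Y + Y))/4 = -3/4 + ((-4 + Y)*(2*Y))/4 = -3/4 + (2*Y*(-4 + Y))/4 = -3/4 + Y*(-4 + Y)/2)
c(M) = -7 + 2*M (c(M) = M + (M - 7) = M + (-7 + M) = -7 + 2*M)
t = -2110148479/2164961 (t = -35602/(-7 + 2*(-3/4 + (1/2)*9**2 - 2*9)) + 21213/29657 = -35602/(-7 + 2*(-3/4 + (1/2)*81 - 18)) + 21213*(1/29657) = -35602/(-7 + 2*(-3/4 + 81/2 - 18)) + 21213/29657 = -35602/(-7 + 2*(87/4)) + 21213/29657 = -35602/(-7 + 87/2) + 21213/29657 = -35602/73/2 + 21213/29657 = -35602*2/73 + 21213/29657 = -71204/73 + 21213/29657 = -2110148479/2164961 ≈ -974.68)
1/t = 1/(-2110148479/2164961) = -2164961/2110148479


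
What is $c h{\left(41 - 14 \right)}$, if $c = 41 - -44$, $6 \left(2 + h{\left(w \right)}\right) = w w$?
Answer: $\frac{20315}{2} \approx 10158.0$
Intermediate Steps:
$h{\left(w \right)} = -2 + \frac{w^{2}}{6}$ ($h{\left(w \right)} = -2 + \frac{w w}{6} = -2 + \frac{w^{2}}{6}$)
$c = 85$ ($c = 41 + 44 = 85$)
$c h{\left(41 - 14 \right)} = 85 \left(-2 + \frac{\left(41 - 14\right)^{2}}{6}\right) = 85 \left(-2 + \frac{27^{2}}{6}\right) = 85 \left(-2 + \frac{1}{6} \cdot 729\right) = 85 \left(-2 + \frac{243}{2}\right) = 85 \cdot \frac{239}{2} = \frac{20315}{2}$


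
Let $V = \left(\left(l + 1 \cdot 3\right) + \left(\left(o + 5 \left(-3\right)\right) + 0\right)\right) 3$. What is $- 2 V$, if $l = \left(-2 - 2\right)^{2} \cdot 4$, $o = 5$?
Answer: $-342$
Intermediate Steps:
$l = 64$ ($l = \left(-4\right)^{2} \cdot 4 = 16 \cdot 4 = 64$)
$V = 171$ ($V = \left(\left(64 + 1 \cdot 3\right) + \left(\left(5 + 5 \left(-3\right)\right) + 0\right)\right) 3 = \left(\left(64 + 3\right) + \left(\left(5 - 15\right) + 0\right)\right) 3 = \left(67 + \left(-10 + 0\right)\right) 3 = \left(67 - 10\right) 3 = 57 \cdot 3 = 171$)
$- 2 V = \left(-2\right) 171 = -342$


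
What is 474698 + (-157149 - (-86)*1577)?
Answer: 453171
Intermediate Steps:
474698 + (-157149 - (-86)*1577) = 474698 + (-157149 - 1*(-135622)) = 474698 + (-157149 + 135622) = 474698 - 21527 = 453171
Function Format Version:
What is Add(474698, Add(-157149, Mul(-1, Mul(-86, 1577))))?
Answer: 453171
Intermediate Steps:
Add(474698, Add(-157149, Mul(-1, Mul(-86, 1577)))) = Add(474698, Add(-157149, Mul(-1, -135622))) = Add(474698, Add(-157149, 135622)) = Add(474698, -21527) = 453171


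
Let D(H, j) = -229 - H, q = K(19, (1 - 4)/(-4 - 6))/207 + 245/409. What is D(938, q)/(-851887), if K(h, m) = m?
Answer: 1167/851887 ≈ 0.0013699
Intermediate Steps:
q = 169459/282210 (q = ((1 - 4)/(-4 - 6))/207 + 245/409 = -3/(-10)*(1/207) + 245*(1/409) = -3*(-1/10)*(1/207) + 245/409 = (3/10)*(1/207) + 245/409 = 1/690 + 245/409 = 169459/282210 ≈ 0.60047)
D(938, q)/(-851887) = (-229 - 1*938)/(-851887) = (-229 - 938)*(-1/851887) = -1167*(-1/851887) = 1167/851887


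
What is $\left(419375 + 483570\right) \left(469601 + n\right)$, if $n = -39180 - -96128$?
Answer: $475444786805$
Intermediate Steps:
$n = 56948$ ($n = -39180 + 96128 = 56948$)
$\left(419375 + 483570\right) \left(469601 + n\right) = \left(419375 + 483570\right) \left(469601 + 56948\right) = 902945 \cdot 526549 = 475444786805$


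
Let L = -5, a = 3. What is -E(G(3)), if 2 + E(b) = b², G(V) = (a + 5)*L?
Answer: -1598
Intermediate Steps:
G(V) = -40 (G(V) = (3 + 5)*(-5) = 8*(-5) = -40)
E(b) = -2 + b²
-E(G(3)) = -(-2 + (-40)²) = -(-2 + 1600) = -1*1598 = -1598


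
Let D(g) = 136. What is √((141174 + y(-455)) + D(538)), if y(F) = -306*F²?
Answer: 2*I*√15802085 ≈ 7950.4*I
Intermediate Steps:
√((141174 + y(-455)) + D(538)) = √((141174 - 306*(-455)²) + 136) = √((141174 - 306*207025) + 136) = √((141174 - 63349650) + 136) = √(-63208476 + 136) = √(-63208340) = 2*I*√15802085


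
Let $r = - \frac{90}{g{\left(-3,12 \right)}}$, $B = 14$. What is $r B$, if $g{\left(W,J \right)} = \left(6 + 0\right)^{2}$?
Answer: $-35$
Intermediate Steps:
$g{\left(W,J \right)} = 36$ ($g{\left(W,J \right)} = 6^{2} = 36$)
$r = - \frac{5}{2}$ ($r = - \frac{90}{36} = \left(-90\right) \frac{1}{36} = - \frac{5}{2} \approx -2.5$)
$r B = \left(- \frac{5}{2}\right) 14 = -35$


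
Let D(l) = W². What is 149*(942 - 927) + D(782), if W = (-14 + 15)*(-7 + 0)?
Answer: 2284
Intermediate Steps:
W = -7 (W = 1*(-7) = -7)
D(l) = 49 (D(l) = (-7)² = 49)
149*(942 - 927) + D(782) = 149*(942 - 927) + 49 = 149*15 + 49 = 2235 + 49 = 2284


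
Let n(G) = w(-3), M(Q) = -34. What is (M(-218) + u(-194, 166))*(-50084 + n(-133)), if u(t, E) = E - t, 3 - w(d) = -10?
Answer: -16323146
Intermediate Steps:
w(d) = 13 (w(d) = 3 - 1*(-10) = 3 + 10 = 13)
n(G) = 13
(M(-218) + u(-194, 166))*(-50084 + n(-133)) = (-34 + (166 - 1*(-194)))*(-50084 + 13) = (-34 + (166 + 194))*(-50071) = (-34 + 360)*(-50071) = 326*(-50071) = -16323146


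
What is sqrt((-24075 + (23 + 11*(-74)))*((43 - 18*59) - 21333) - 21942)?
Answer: sqrt(555782890) ≈ 23575.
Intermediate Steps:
sqrt((-24075 + (23 + 11*(-74)))*((43 - 18*59) - 21333) - 21942) = sqrt((-24075 + (23 - 814))*((43 - 1062) - 21333) - 21942) = sqrt((-24075 - 791)*(-1019 - 21333) - 21942) = sqrt(-24866*(-22352) - 21942) = sqrt(555804832 - 21942) = sqrt(555782890)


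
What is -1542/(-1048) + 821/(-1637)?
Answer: 831923/857788 ≈ 0.96985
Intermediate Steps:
-1542/(-1048) + 821/(-1637) = -1542*(-1/1048) + 821*(-1/1637) = 771/524 - 821/1637 = 831923/857788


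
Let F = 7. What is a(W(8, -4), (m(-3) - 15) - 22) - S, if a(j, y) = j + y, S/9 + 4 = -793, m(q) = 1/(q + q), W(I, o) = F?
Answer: 42857/6 ≈ 7142.8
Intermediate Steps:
W(I, o) = 7
m(q) = 1/(2*q)
S = -7173 (S = -36 + 9*(-793) = -36 - 7137 = -7173)
a(W(8, -4), (m(-3) - 15) - 22) - S = (7 + (((½)/(-3) - 15) - 22)) - 1*(-7173) = (7 + (((½)*(-⅓) - 15) - 22)) + 7173 = (7 + ((-⅙ - 15) - 22)) + 7173 = (7 + (-91/6 - 22)) + 7173 = (7 - 223/6) + 7173 = -181/6 + 7173 = 42857/6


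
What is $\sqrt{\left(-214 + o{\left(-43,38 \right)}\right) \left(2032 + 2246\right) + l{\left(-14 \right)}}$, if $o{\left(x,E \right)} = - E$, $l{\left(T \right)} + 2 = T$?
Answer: $2 i \sqrt{269518} \approx 1038.3 i$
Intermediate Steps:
$l{\left(T \right)} = -2 + T$
$\sqrt{\left(-214 + o{\left(-43,38 \right)}\right) \left(2032 + 2246\right) + l{\left(-14 \right)}} = \sqrt{\left(-214 - 38\right) \left(2032 + 2246\right) - 16} = \sqrt{\left(-214 - 38\right) 4278 - 16} = \sqrt{\left(-252\right) 4278 - 16} = \sqrt{-1078056 - 16} = \sqrt{-1078072} = 2 i \sqrt{269518}$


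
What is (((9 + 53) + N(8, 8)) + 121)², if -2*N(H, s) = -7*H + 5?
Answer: 173889/4 ≈ 43472.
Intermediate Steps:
N(H, s) = -5/2 + 7*H/2 (N(H, s) = -(-7*H + 5)/2 = -(5 - 7*H)/2 = -5/2 + 7*H/2)
(((9 + 53) + N(8, 8)) + 121)² = (((9 + 53) + (-5/2 + (7/2)*8)) + 121)² = ((62 + (-5/2 + 28)) + 121)² = ((62 + 51/2) + 121)² = (175/2 + 121)² = (417/2)² = 173889/4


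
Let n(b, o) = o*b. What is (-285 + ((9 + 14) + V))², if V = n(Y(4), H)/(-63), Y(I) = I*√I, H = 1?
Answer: 272712196/3969 ≈ 68711.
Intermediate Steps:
Y(I) = I^(3/2)
n(b, o) = b*o
V = -8/63 (V = (4^(3/2)*1)/(-63) = (8*1)*(-1/63) = 8*(-1/63) = -8/63 ≈ -0.12698)
(-285 + ((9 + 14) + V))² = (-285 + ((9 + 14) - 8/63))² = (-285 + (23 - 8/63))² = (-285 + 1441/63)² = (-16514/63)² = 272712196/3969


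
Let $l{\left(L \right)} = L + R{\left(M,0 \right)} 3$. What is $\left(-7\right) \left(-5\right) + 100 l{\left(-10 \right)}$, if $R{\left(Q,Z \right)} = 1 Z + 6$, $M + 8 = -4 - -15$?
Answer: $835$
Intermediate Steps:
$M = 3$ ($M = -8 - -11 = -8 + \left(-4 + 15\right) = -8 + 11 = 3$)
$R{\left(Q,Z \right)} = 6 + Z$ ($R{\left(Q,Z \right)} = Z + 6 = 6 + Z$)
$l{\left(L \right)} = 18 + L$ ($l{\left(L \right)} = L + \left(6 + 0\right) 3 = L + 6 \cdot 3 = L + 18 = 18 + L$)
$\left(-7\right) \left(-5\right) + 100 l{\left(-10 \right)} = \left(-7\right) \left(-5\right) + 100 \left(18 - 10\right) = 35 + 100 \cdot 8 = 35 + 800 = 835$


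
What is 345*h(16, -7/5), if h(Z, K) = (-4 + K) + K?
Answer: -2346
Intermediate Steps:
h(Z, K) = -4 + 2*K
345*h(16, -7/5) = 345*(-4 + 2*(-7/5)) = 345*(-4 - 14/5) = 345*(-34/5) = -2346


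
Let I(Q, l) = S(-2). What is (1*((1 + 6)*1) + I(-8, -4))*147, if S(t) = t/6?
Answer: 980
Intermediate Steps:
S(t) = t/6 (S(t) = t*(1/6) = t/6)
I(Q, l) = -1/3 (I(Q, l) = (1/6)*(-2) = -1/3)
(1*((1 + 6)*1) + I(-8, -4))*147 = (1*((1 + 6)*1) - 1/3)*147 = (1*(7*1) - 1/3)*147 = (1*7 - 1/3)*147 = (7 - 1/3)*147 = (20/3)*147 = 980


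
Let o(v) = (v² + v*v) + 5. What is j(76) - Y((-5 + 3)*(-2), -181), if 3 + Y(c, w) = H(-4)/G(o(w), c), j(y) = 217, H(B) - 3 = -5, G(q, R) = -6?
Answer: 659/3 ≈ 219.67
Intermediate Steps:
o(v) = 5 + 2*v² (o(v) = (v² + v²) + 5 = 2*v² + 5 = 5 + 2*v²)
H(B) = -2 (H(B) = 3 - 5 = -2)
Y(c, w) = -8/3 (Y(c, w) = -3 - 2/(-6) = -3 - 2*(-⅙) = -3 + ⅓ = -8/3)
j(76) - Y((-5 + 3)*(-2), -181) = 217 - 1*(-8/3) = 217 + 8/3 = 659/3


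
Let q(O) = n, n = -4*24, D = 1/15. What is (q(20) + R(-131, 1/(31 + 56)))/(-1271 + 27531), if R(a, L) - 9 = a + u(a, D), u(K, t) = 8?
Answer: -21/2626 ≈ -0.0079969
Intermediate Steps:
D = 1/15 ≈ 0.066667
n = -96 (n = -1*96 = -96)
q(O) = -96
R(a, L) = 17 + a (R(a, L) = 9 + (a + 8) = 9 + (8 + a) = 17 + a)
(q(20) + R(-131, 1/(31 + 56)))/(-1271 + 27531) = (-96 + (17 - 131))/(-1271 + 27531) = (-96 - 114)/26260 = -210*1/26260 = -21/2626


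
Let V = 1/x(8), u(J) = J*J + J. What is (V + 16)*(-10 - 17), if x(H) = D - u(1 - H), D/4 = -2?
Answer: -21573/50 ≈ -431.46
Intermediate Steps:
D = -8 (D = 4*(-2) = -8)
u(J) = J + J² (u(J) = J² + J = J + J²)
x(H) = -8 - (1 - H)*(2 - H) (x(H) = -8 - (1 - H)*(1 + (1 - H)) = -8 - (1 - H)*(2 - H))
V = -1/50 (V = 1/(-10 - 1*8² + 3*8) = 1/(-10 - 1*64 + 24) = 1/(-10 - 64 + 24) = 1/(-50) = -1/50 ≈ -0.020000)
(V + 16)*(-10 - 17) = (-1/50 + 16)*(-10 - 17) = (799/50)*(-27) = -21573/50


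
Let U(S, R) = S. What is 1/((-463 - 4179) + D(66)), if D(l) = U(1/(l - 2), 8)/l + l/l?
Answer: -4224/19603583 ≈ -0.00021547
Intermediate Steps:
D(l) = 1 + 1/(l*(-2 + l)) (D(l) = 1/((l - 2)*l) + l/l = 1/((-2 + l)*l) + 1 = 1/(l*(-2 + l)) + 1 = 1 + 1/(l*(-2 + l)))
1/((-463 - 4179) + D(66)) = 1/((-463 - 4179) + (1 + 66*(-2 + 66))/(66*(-2 + 66))) = 1/(-4642 + (1/66)*(1 + 66*64)/64) = 1/(-4642 + (1/66)*(1/64)*(1 + 4224)) = 1/(-4642 + (1/66)*(1/64)*4225) = 1/(-4642 + 4225/4224) = 1/(-19603583/4224) = -4224/19603583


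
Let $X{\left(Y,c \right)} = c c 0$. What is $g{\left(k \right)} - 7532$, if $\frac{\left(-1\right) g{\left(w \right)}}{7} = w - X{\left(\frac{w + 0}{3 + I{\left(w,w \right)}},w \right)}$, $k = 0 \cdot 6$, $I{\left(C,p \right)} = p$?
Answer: $-7532$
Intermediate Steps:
$k = 0$
$X{\left(Y,c \right)} = 0$ ($X{\left(Y,c \right)} = c^{2} \cdot 0 = 0$)
$g{\left(w \right)} = - 7 w$ ($g{\left(w \right)} = - 7 \left(w - 0\right) = - 7 \left(w + 0\right) = - 7 w$)
$g{\left(k \right)} - 7532 = \left(-7\right) 0 - 7532 = 0 - 7532 = -7532$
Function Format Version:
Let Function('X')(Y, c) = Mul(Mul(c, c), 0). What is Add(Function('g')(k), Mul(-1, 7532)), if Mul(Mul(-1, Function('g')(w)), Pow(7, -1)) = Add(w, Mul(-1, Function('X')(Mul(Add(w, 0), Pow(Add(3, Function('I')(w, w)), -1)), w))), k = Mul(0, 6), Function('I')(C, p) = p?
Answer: -7532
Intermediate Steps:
k = 0
Function('X')(Y, c) = 0 (Function('X')(Y, c) = Mul(Pow(c, 2), 0) = 0)
Function('g')(w) = Mul(-7, w) (Function('g')(w) = Mul(-7, Add(w, Mul(-1, 0))) = Mul(-7, Add(w, 0)) = Mul(-7, w))
Add(Function('g')(k), Mul(-1, 7532)) = Add(Mul(-7, 0), Mul(-1, 7532)) = Add(0, -7532) = -7532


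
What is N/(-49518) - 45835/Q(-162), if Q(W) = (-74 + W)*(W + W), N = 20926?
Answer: -71661911/70117488 ≈ -1.0220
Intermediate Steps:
Q(W) = 2*W*(-74 + W) (Q(W) = (-74 + W)*(2*W) = 2*W*(-74 + W))
N/(-49518) - 45835/Q(-162) = 20926/(-49518) - 45835*(-1/(324*(-74 - 162))) = 20926*(-1/49518) - 45835/(2*(-162)*(-236)) = -10463/24759 - 45835/76464 = -71661911/70117488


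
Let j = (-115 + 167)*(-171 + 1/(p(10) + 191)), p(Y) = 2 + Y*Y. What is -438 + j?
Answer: -2733638/293 ≈ -9329.8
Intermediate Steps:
p(Y) = 2 + Y**2
j = -2605304/293 (j = (-115 + 167)*(-171 + 1/((2 + 10**2) + 191)) = 52*(-171 + 1/((2 + 100) + 191)) = 52*(-171 + 1/(102 + 191)) = 52*(-171 + 1/293) = 52*(-50102/293) = -2605304/293 ≈ -8891.8)
-438 + j = -438 - 2605304/293 = -2733638/293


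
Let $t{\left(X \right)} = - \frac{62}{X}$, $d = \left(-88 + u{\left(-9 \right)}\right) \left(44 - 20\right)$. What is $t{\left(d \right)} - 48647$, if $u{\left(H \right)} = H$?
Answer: $- \frac{56625077}{1164} \approx -48647.0$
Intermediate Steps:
$d = -2328$ ($d = \left(-88 - 9\right) \left(44 - 20\right) = \left(-97\right) 24 = -2328$)
$t{\left(d \right)} - 48647 = - \frac{62}{-2328} - 48647 = \left(-62\right) \left(- \frac{1}{2328}\right) - 48647 = \frac{31}{1164} - 48647 = - \frac{56625077}{1164}$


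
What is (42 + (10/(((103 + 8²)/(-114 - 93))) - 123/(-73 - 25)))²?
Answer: 255078532809/267845956 ≈ 952.33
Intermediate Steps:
(42 + (10/(((103 + 8²)/(-114 - 93))) - 123/(-73 - 25)))² = (42 + (10/(((103 + 64)/(-207))) - 123/(-98)))² = (42 + (10/((167*(-1/207))) - 123*(-1/98)))² = (42 + (10/(-167/207) + 123/98))² = (42 + (10*(-207/167) + 123/98))² = (42 + (-2070/167 + 123/98))² = (42 - 182319/16366)² = (505053/16366)² = 255078532809/267845956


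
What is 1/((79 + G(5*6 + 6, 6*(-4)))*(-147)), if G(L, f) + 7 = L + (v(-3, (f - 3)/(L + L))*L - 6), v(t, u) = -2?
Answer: -1/4410 ≈ -0.00022676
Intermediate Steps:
G(L, f) = -13 - L (G(L, f) = -7 + (L + (-2*L - 6)) = -7 + (L + (-6 - 2*L)) = -7 + (-6 - L) = -13 - L)
1/((79 + G(5*6 + 6, 6*(-4)))*(-147)) = 1/((79 + (-13 - (5*6 + 6)))*(-147)) = 1/((79 + (-13 - (30 + 6)))*(-147)) = 1/((79 + (-13 - 1*36))*(-147)) = 1/((79 + (-13 - 36))*(-147)) = 1/((79 - 49)*(-147)) = 1/(30*(-147)) = 1/(-4410) = -1/4410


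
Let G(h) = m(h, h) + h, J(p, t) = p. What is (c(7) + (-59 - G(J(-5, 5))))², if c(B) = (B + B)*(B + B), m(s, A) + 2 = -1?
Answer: 21025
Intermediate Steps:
m(s, A) = -3 (m(s, A) = -2 - 1 = -3)
c(B) = 4*B² (c(B) = (2*B)*(2*B) = 4*B²)
G(h) = -3 + h
(c(7) + (-59 - G(J(-5, 5))))² = (4*7² + (-59 - (-3 - 5)))² = (4*49 + (-59 - 1*(-8)))² = (196 + (-59 + 8))² = (196 - 51)² = 145² = 21025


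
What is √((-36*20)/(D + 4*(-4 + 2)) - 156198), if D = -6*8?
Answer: 4*I*√478317/7 ≈ 395.2*I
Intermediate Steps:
D = -48
√((-36*20)/(D + 4*(-4 + 2)) - 156198) = √((-36*20)/(-48 + 4*(-4 + 2)) - 156198) = √(-720/(-48 + 4*(-2)) - 156198) = √(-720/(-48 - 8) - 156198) = √(-720/(-56) - 156198) = √(-720*(-1/56) - 156198) = √(90/7 - 156198) = √(-1093296/7) = 4*I*√478317/7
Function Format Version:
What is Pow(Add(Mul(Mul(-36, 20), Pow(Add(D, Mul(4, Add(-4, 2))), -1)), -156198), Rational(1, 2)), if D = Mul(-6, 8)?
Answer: Mul(Rational(4, 7), I, Pow(478317, Rational(1, 2))) ≈ Mul(395.20, I)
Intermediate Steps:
D = -48
Pow(Add(Mul(Mul(-36, 20), Pow(Add(D, Mul(4, Add(-4, 2))), -1)), -156198), Rational(1, 2)) = Pow(Add(Mul(Mul(-36, 20), Pow(Add(-48, Mul(4, Add(-4, 2))), -1)), -156198), Rational(1, 2)) = Pow(Add(Mul(-720, Pow(Add(-48, Mul(4, -2)), -1)), -156198), Rational(1, 2)) = Pow(Add(Mul(-720, Pow(Add(-48, -8), -1)), -156198), Rational(1, 2)) = Pow(Add(Mul(-720, Pow(-56, -1)), -156198), Rational(1, 2)) = Pow(Add(Mul(-720, Rational(-1, 56)), -156198), Rational(1, 2)) = Pow(Add(Rational(90, 7), -156198), Rational(1, 2)) = Pow(Rational(-1093296, 7), Rational(1, 2)) = Mul(Rational(4, 7), I, Pow(478317, Rational(1, 2)))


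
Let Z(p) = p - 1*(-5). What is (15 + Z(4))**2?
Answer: 576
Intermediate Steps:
Z(p) = 5 + p (Z(p) = p + 5 = 5 + p)
(15 + Z(4))**2 = (15 + (5 + 4))**2 = (15 + 9)**2 = 24**2 = 576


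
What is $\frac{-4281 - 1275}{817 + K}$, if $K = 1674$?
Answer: $- \frac{5556}{2491} \approx -2.2304$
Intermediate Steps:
$\frac{-4281 - 1275}{817 + K} = \frac{-4281 - 1275}{817 + 1674} = - \frac{5556}{2491}$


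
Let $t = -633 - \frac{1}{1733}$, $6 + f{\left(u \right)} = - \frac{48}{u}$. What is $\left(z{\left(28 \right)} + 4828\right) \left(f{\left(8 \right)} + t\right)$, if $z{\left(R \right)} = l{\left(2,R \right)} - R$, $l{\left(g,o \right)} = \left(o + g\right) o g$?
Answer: $- \frac{7243253280}{1733} \approx -4.1796 \cdot 10^{6}$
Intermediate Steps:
$f{\left(u \right)} = -6 - \frac{48}{u}$
$l{\left(g,o \right)} = g o \left(g + o\right)$ ($l{\left(g,o \right)} = \left(g + o\right) o g = o \left(g + o\right) g = g o \left(g + o\right)$)
$t = - \frac{1096990}{1733}$ ($t = -633 - \frac{1}{1733} = - \frac{1096990}{1733} \approx -633.0$)
$z{\left(R \right)} = - R + 2 R \left(2 + R\right)$ ($z{\left(R \right)} = 2 R \left(2 + R\right) - R = - R + 2 R \left(2 + R\right)$)
$\left(z{\left(28 \right)} + 4828\right) \left(f{\left(8 \right)} + t\right) = \left(28 \left(3 + 2 \cdot 28\right) + 4828\right) \left(\left(-6 - \frac{48}{8}\right) - \frac{1096990}{1733}\right) = \left(28 \left(3 + 56\right) + 4828\right) \left(\left(-6 - 6\right) - \frac{1096990}{1733}\right) = \left(28 \cdot 59 + 4828\right) \left(\left(-6 - 6\right) - \frac{1096990}{1733}\right) = \left(1652 + 4828\right) \left(-12 - \frac{1096990}{1733}\right) = 6480 \left(- \frac{1117786}{1733}\right) = - \frac{7243253280}{1733}$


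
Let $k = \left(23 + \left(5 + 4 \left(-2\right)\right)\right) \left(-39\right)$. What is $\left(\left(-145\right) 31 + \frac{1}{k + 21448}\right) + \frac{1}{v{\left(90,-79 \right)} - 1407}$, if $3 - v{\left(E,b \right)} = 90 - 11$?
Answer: $- \frac{137774663965}{30650644} \approx -4495.0$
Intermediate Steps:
$k = -780$ ($k = \left(23 + \left(5 - 8\right)\right) \left(-39\right) = \left(23 - 3\right) \left(-39\right) = 20 \left(-39\right) = -780$)
$v{\left(E,b \right)} = -76$ ($v{\left(E,b \right)} = 3 - \left(90 - 11\right) = 3 - 79 = -76$)
$\left(\left(-145\right) 31 + \frac{1}{k + 21448}\right) + \frac{1}{v{\left(90,-79 \right)} - 1407} = \left(\left(-145\right) 31 + \frac{1}{-780 + 21448}\right) + \frac{1}{-76 - 1407} = \left(-4495 + \frac{1}{20668}\right) + \frac{1}{-1483} = \left(-4495 + \frac{1}{20668}\right) - \frac{1}{1483} = - \frac{92902659}{20668} - \frac{1}{1483} = - \frac{137774663965}{30650644}$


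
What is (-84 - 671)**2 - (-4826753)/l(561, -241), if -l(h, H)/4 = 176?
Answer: 396470847/704 ≈ 5.6317e+5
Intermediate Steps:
l(h, H) = -704 (l(h, H) = -4*176 = -704)
(-84 - 671)**2 - (-4826753)/l(561, -241) = (-84 - 671)**2 - (-4826753)/(-704) = (-755)**2 - (-4826753)*(-1)/704 = 570025 - 1*4826753/704 = 570025 - 4826753/704 = 396470847/704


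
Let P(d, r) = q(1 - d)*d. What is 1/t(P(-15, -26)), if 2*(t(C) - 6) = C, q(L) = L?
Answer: -1/114 ≈ -0.0087719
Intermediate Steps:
P(d, r) = d*(1 - d) (P(d, r) = (1 - d)*d = d*(1 - d))
t(C) = 6 + C/2
1/t(P(-15, -26)) = 1/(6 + (-15*(1 - 1*(-15)))/2) = 1/(6 + (-15*(1 + 15))/2) = 1/(6 + (-15*16)/2) = 1/(6 + (½)*(-240)) = 1/(6 - 120) = 1/(-114) = -1/114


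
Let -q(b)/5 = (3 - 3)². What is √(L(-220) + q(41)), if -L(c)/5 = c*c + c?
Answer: 10*I*√2409 ≈ 490.82*I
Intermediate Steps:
q(b) = 0 (q(b) = -5*(3 - 3)² = -5*0² = -5*0 = 0)
L(c) = -5*c - 5*c² (L(c) = -5*(c*c + c) = -5*(c² + c) = -5*(c + c²) = -5*c - 5*c²)
√(L(-220) + q(41)) = √(-5*(-220)*(1 - 220) + 0) = √(-5*(-220)*(-219) + 0) = √(-240900 + 0) = √(-240900) = 10*I*√2409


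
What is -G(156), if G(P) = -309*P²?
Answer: 7519824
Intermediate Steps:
-G(156) = -(-309)*156² = -(-309)*24336 = -1*(-7519824) = 7519824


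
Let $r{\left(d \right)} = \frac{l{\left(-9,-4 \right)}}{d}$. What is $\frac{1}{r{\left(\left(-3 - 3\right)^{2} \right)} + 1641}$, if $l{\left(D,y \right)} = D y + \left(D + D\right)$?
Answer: $\frac{2}{3283} \approx 0.0006092$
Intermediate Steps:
$l{\left(D,y \right)} = 2 D + D y$ ($l{\left(D,y \right)} = D y + 2 D = 2 D + D y$)
$r{\left(d \right)} = \frac{18}{d}$ ($r{\left(d \right)} = \frac{\left(-9\right) \left(2 - 4\right)}{d} = \frac{\left(-9\right) \left(-2\right)}{d} = \frac{18}{d}$)
$\frac{1}{r{\left(\left(-3 - 3\right)^{2} \right)} + 1641} = \frac{1}{\frac{18}{\left(-3 - 3\right)^{2}} + 1641} = \frac{1}{\frac{18}{\left(-6\right)^{2}} + 1641} = \frac{1}{\frac{18}{36} + 1641} = \frac{1}{18 \cdot \frac{1}{36} + 1641} = \frac{1}{\frac{1}{2} + 1641} = \frac{1}{\frac{3283}{2}} = \frac{2}{3283}$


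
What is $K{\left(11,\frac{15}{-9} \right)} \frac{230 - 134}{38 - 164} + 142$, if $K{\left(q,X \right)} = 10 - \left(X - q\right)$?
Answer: $\frac{7858}{63} \approx 124.73$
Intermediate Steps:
$K{\left(q,X \right)} = 10 + q - X$
$K{\left(11,\frac{15}{-9} \right)} \frac{230 - 134}{38 - 164} + 142 = \left(10 + 11 - \frac{15}{-9}\right) \frac{230 - 134}{38 - 164} + 142 = \left(10 + 11 - 15 \left(- \frac{1}{9}\right)\right) \frac{96}{-126} + 142 = \left(10 + 11 - - \frac{5}{3}\right) 96 \left(- \frac{1}{126}\right) + 142 = \left(10 + 11 + \frac{5}{3}\right) \left(- \frac{16}{21}\right) + 142 = \frac{68}{3} \left(- \frac{16}{21}\right) + 142 = - \frac{1088}{63} + 142 = \frac{7858}{63}$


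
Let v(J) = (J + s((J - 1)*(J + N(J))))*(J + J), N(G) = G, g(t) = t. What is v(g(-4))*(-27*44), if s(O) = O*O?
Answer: 15168384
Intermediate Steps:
s(O) = O**2
v(J) = 2*J*(J + 4*J**2*(-1 + J)**2) (v(J) = (J + ((J - 1)*(J + J))**2)*(J + J) = (J + ((-1 + J)*(2*J))**2)*(2*J) = (J + (2*J*(-1 + J))**2)*(2*J) = (J + 4*J**2*(-1 + J)**2)*(2*J) = 2*J*(J + 4*J**2*(-1 + J)**2))
v(g(-4))*(-27*44) = ((-4)**2*(2 + 8*(-4)*(-1 - 4)**2))*(-27*44) = (16*(2 + 8*(-4)*(-5)**2))*(-1188) = (16*(2 + 8*(-4)*25))*(-1188) = (16*(2 - 800))*(-1188) = (16*(-798))*(-1188) = -12768*(-1188) = 15168384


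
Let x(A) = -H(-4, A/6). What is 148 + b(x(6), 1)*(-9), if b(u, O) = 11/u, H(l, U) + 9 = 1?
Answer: 1085/8 ≈ 135.63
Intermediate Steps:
H(l, U) = -8 (H(l, U) = -9 + 1 = -8)
x(A) = 8 (x(A) = -1*(-8) = 8)
148 + b(x(6), 1)*(-9) = 148 + (11/8)*(-9) = 148 - 99/8 = 1085/8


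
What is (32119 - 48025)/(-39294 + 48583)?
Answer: -15906/9289 ≈ -1.7123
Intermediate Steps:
(32119 - 48025)/(-39294 + 48583) = -15906/9289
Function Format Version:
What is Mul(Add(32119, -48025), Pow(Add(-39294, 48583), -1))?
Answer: Rational(-15906, 9289) ≈ -1.7123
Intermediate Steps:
Mul(Add(32119, -48025), Pow(Add(-39294, 48583), -1)) = Mul(-15906, Pow(9289, -1)) = Mul(-15906, Rational(1, 9289)) = Rational(-15906, 9289)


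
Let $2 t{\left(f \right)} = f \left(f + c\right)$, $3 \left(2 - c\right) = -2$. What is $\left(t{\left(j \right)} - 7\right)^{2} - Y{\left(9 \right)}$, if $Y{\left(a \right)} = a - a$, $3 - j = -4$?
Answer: $\frac{25921}{36} \approx 720.03$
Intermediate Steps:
$c = \frac{8}{3}$ ($c = 2 - - \frac{2}{3} = 2 + \frac{2}{3} = \frac{8}{3} \approx 2.6667$)
$j = 7$ ($j = 3 - -4 = 3 + 4 = 7$)
$Y{\left(a \right)} = 0$
$t{\left(f \right)} = \frac{f \left(\frac{8}{3} + f\right)}{2}$ ($t{\left(f \right)} = \frac{f \left(f + \frac{8}{3}\right)}{2} = \frac{f \left(\frac{8}{3} + f\right)}{2}$)
$\left(t{\left(j \right)} - 7\right)^{2} - Y{\left(9 \right)} = \left(\frac{1}{6} \cdot 7 \left(8 + 3 \cdot 7\right) - 7\right)^{2} - 0 = \left(\frac{1}{6} \cdot 7 \left(8 + 21\right) - 7\right)^{2} + 0 = \left(\frac{1}{6} \cdot 7 \cdot 29 - 7\right)^{2} + 0 = \left(\frac{203}{6} - 7\right)^{2} + 0 = \left(\frac{161}{6}\right)^{2} + 0 = \frac{25921}{36} + 0 = \frac{25921}{36}$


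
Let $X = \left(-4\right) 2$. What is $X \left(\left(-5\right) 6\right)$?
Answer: $240$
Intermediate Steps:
$X = -8$
$X \left(\left(-5\right) 6\right) = - 8 \left(\left(-5\right) 6\right) = \left(-8\right) \left(-30\right) = 240$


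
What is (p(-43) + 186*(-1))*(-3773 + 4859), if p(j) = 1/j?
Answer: -8686914/43 ≈ -2.0202e+5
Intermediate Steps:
(p(-43) + 186*(-1))*(-3773 + 4859) = (1/(-43) + 186*(-1))*(-3773 + 4859) = (-1/43 - 186)*1086 = -7999/43*1086 = -8686914/43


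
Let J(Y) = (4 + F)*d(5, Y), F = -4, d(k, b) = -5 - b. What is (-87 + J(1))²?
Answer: 7569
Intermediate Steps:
J(Y) = 0 (J(Y) = (4 - 4)*(-5 - Y) = 0*(-5 - Y) = 0)
(-87 + J(1))² = (-87 + 0)² = (-87)² = 7569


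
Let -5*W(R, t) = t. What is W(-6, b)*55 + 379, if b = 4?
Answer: 335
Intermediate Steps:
W(R, t) = -t/5
W(-6, b)*55 + 379 = -1/5*4*55 + 379 = -4/5*55 + 379 = -44 + 379 = 335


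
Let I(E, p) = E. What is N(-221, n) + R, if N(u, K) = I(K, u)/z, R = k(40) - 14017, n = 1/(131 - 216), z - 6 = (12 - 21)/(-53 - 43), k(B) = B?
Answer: -231668807/16575 ≈ -13977.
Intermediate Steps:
z = 195/32 (z = 6 + (12 - 21)/(-53 - 43) = 6 - 9/(-96) = 6 - 9*(-1/96) = 6 + 3/32 = 195/32 ≈ 6.0938)
n = -1/85 (n = 1/(-85) = -1/85 ≈ -0.011765)
R = -13977 (R = 40 - 14017 = -13977)
N(u, K) = 32*K/195 (N(u, K) = K/(195/32) = K*(32/195) = 32*K/195)
N(-221, n) + R = (32/195)*(-1/85) - 13977 = -32/16575 - 13977 = -231668807/16575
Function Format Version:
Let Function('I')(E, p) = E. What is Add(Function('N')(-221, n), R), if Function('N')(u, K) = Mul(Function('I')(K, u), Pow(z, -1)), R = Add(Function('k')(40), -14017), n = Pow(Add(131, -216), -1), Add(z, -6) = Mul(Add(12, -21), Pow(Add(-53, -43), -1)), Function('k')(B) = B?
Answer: Rational(-231668807, 16575) ≈ -13977.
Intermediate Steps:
z = Rational(195, 32) (z = Add(6, Mul(Add(12, -21), Pow(Add(-53, -43), -1))) = Add(6, Mul(-9, Pow(-96, -1))) = Add(6, Mul(-9, Rational(-1, 96))) = Add(6, Rational(3, 32)) = Rational(195, 32) ≈ 6.0938)
n = Rational(-1, 85) (n = Pow(-85, -1) = Rational(-1, 85) ≈ -0.011765)
R = -13977 (R = Add(40, -14017) = -13977)
Function('N')(u, K) = Mul(Rational(32, 195), K) (Function('N')(u, K) = Mul(K, Pow(Rational(195, 32), -1)) = Mul(K, Rational(32, 195)) = Mul(Rational(32, 195), K))
Add(Function('N')(-221, n), R) = Add(Mul(Rational(32, 195), Rational(-1, 85)), -13977) = Add(Rational(-32, 16575), -13977) = Rational(-231668807, 16575)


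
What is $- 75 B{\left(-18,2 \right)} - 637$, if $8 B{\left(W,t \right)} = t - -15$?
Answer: $- \frac{6371}{8} \approx -796.38$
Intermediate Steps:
$B{\left(W,t \right)} = \frac{15}{8} + \frac{t}{8}$ ($B{\left(W,t \right)} = \frac{t - -15}{8} = \frac{t + 15}{8} = \frac{15 + t}{8} = \frac{15}{8} + \frac{t}{8}$)
$- 75 B{\left(-18,2 \right)} - 637 = - 75 \left(\frac{15}{8} + \frac{1}{8} \cdot 2\right) - 637 = - 75 \left(\frac{15}{8} + \frac{1}{4}\right) - 637 = \left(-75\right) \frac{17}{8} - 637 = - \frac{1275}{8} - 637 = - \frac{6371}{8}$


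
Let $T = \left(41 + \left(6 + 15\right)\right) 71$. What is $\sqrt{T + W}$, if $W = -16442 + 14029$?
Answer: $3 \sqrt{221} \approx 44.598$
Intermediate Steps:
$W = -2413$
$T = 4402$ ($T = \left(41 + 21\right) 71 = 62 \cdot 71 = 4402$)
$\sqrt{T + W} = \sqrt{4402 - 2413} = \sqrt{1989} = 3 \sqrt{221}$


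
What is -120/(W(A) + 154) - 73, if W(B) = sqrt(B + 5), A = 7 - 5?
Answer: -83297/1129 + 40*sqrt(7)/7903 ≈ -73.766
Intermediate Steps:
A = 2
W(B) = sqrt(5 + B)
-120/(W(A) + 154) - 73 = -120/(sqrt(5 + 2) + 154) - 73 = -120/(sqrt(7) + 154) - 73 = -120/(154 + sqrt(7)) - 73 = -73 - 120/(154 + sqrt(7))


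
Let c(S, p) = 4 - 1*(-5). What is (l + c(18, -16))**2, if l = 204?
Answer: 45369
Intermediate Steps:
c(S, p) = 9 (c(S, p) = 4 + 5 = 9)
(l + c(18, -16))**2 = (204 + 9)**2 = 213**2 = 45369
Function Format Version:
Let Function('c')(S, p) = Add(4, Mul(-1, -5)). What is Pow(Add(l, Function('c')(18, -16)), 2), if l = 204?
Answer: 45369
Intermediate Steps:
Function('c')(S, p) = 9 (Function('c')(S, p) = Add(4, 5) = 9)
Pow(Add(l, Function('c')(18, -16)), 2) = Pow(Add(204, 9), 2) = Pow(213, 2) = 45369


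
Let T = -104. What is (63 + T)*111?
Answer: -4551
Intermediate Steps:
(63 + T)*111 = (63 - 104)*111 = -41*111 = -4551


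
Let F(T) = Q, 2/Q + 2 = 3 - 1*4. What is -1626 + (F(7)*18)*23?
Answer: -1902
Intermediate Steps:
Q = -2/3 (Q = 2/(-2 + (3 - 1*4)) = 2/(-2 + (3 - 4)) = 2/(-2 - 1) = 2/(-3) = 2*(-1/3) = -2/3 ≈ -0.66667)
F(T) = -2/3
-1626 + (F(7)*18)*23 = -1626 - 2/3*18*23 = -1626 - 12*23 = -1626 - 276 = -1902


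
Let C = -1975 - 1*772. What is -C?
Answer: 2747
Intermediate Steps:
C = -2747 (C = -1975 - 772 = -2747)
-C = -1*(-2747) = 2747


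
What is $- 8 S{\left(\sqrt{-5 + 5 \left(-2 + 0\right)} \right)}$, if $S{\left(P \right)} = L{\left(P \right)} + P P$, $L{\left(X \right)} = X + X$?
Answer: $120 - 16 i \sqrt{15} \approx 120.0 - 61.968 i$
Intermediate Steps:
$L{\left(X \right)} = 2 X$
$S{\left(P \right)} = P^{2} + 2 P$ ($S{\left(P \right)} = 2 P + P P = 2 P + P^{2} = P^{2} + 2 P$)
$- 8 S{\left(\sqrt{-5 + 5 \left(-2 + 0\right)} \right)} = - 8 \sqrt{-5 + 5 \left(-2 + 0\right)} \left(2 + \sqrt{-5 + 5 \left(-2 + 0\right)}\right) = - 8 \sqrt{-5 + 5 \left(-2\right)} \left(2 + \sqrt{-5 + 5 \left(-2\right)}\right) = - 8 \sqrt{-5 - 10} \left(2 + \sqrt{-5 - 10}\right) = - 8 \sqrt{-15} \left(2 + \sqrt{-15}\right) = - 8 i \sqrt{15} \left(2 + i \sqrt{15}\right)$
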